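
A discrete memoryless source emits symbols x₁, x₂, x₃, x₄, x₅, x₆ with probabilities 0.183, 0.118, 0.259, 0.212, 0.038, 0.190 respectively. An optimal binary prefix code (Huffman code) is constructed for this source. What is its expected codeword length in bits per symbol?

2.495 bits/symbol

Repeatedly combine the two least-probable nodes; the expected code length is the sum of the merged weights.
merge 19/500 + 59/500 → 39/250
merge 39/250 + 183/1000 → 339/1000
merge 19/100 + 53/250 → 201/500
merge 259/1000 + 339/1000 → 299/500
merge 201/500 + 299/500 → 1
L = 39/250 + 339/1000 + 201/500 + 299/500 + 1 = 499/200 = 2.495 bits/symbol.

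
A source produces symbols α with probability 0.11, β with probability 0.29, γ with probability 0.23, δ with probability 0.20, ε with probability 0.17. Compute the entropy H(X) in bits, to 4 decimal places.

2.2548 bits

H = −Σ pᵢ log₂ pᵢ.
−0.11·log₂(0.11) = 0.3503
−0.29·log₂(0.29) = 0.5179
−0.23·log₂(0.23) = 0.4877
−0.20·log₂(0.20) = 0.4644
−0.17·log₂(0.17) = 0.4346
Sum ≈ 2.2548 → 2.2548 bits.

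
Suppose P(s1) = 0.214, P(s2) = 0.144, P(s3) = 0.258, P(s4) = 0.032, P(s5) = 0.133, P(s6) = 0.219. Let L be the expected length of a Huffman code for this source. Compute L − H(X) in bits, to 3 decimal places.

Entropy H = −Σ p log₂ p ≈ 2.4087 bits.
Huffman merges: 4/125+133/1000→33/200; 18/125+33/200→309/1000; 107/500+219/1000→433/1000; 129/500+309/1000→567/1000; 433/1000+567/1000→1. L = 1237/500 ≈ 2.4740.
L − H = 2.4740 − 2.4087 = 0.065 bits.

0.065 bits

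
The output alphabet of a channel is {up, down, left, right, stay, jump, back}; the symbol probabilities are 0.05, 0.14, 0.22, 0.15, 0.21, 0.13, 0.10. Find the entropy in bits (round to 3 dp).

2.692 bits

H = −Σ pᵢ log₂ pᵢ.
−0.05·log₂(0.05) = 0.2161
−0.14·log₂(0.14) = 0.3971
−0.22·log₂(0.22) = 0.4806
−0.15·log₂(0.15) = 0.4105
−0.21·log₂(0.21) = 0.4728
−0.13·log₂(0.13) = 0.3826
−0.10·log₂(0.10) = 0.3322
Sum ≈ 2.6920 → 2.692 bits.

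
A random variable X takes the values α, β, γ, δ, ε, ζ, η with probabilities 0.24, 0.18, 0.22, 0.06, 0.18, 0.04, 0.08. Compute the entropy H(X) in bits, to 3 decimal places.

H = −Σ pᵢ log₂ pᵢ.
−0.24·log₂(0.24) = 0.4941
−0.18·log₂(0.18) = 0.4453
−0.22·log₂(0.22) = 0.4806
−0.06·log₂(0.06) = 0.2435
−0.18·log₂(0.18) = 0.4453
−0.04·log₂(0.04) = 0.1858
−0.08·log₂(0.08) = 0.2915
Sum ≈ 2.5861 → 2.586 bits.

2.586 bits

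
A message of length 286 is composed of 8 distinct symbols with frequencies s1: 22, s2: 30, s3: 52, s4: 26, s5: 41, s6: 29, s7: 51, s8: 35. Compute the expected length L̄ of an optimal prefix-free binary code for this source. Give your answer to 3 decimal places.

Probabilities are the counts divided by 286.
Repeatedly combine the two least-probable nodes; the expected code length is the sum of the merged weights.
merge 1/13 + 1/11 → 24/143
merge 29/286 + 15/143 → 59/286
merge 35/286 + 41/286 → 38/143
merge 24/143 + 51/286 → 9/26
merge 2/11 + 59/286 → 111/286
merge 38/143 + 9/26 → 175/286
merge 111/286 + 175/286 → 1
L = 24/143 + 59/286 + 38/143 + 9/26 + 111/286 + 175/286 + 1 = 427/143 ≈ 2.986 bits/symbol.

2.986 bits/symbol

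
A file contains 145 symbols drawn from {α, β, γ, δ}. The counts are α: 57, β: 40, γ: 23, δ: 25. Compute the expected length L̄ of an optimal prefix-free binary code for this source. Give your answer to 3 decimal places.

1.938 bits/symbol

Probabilities are the counts divided by 145.
Repeatedly combine the two least-probable nodes; the expected code length is the sum of the merged weights.
merge 23/145 + 5/29 → 48/145
merge 8/29 + 48/145 → 88/145
merge 57/145 + 88/145 → 1
L = 48/145 + 88/145 + 1 = 281/145 ≈ 1.938 bits/symbol.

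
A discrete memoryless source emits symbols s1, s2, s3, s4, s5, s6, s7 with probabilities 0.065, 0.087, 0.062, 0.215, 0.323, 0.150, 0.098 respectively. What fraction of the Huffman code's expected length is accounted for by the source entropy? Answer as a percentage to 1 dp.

98.6%

Entropy H = −Σ p log₂ p ≈ 2.5539 bits.
Huffman merges: 31/500+13/200→127/1000; 87/1000+49/500→37/200; 127/1000+3/20→277/1000; 37/200+43/200→2/5; 277/1000+323/1000→3/5; 2/5+3/5→1. L = 2589/1000 ≈ 2.5890.
Efficiency = H/L = 2.5539/2.5890 = 98.6%.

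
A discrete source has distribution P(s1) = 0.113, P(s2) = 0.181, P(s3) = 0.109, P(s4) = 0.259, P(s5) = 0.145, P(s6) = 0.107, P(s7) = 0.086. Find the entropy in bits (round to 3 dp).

H = −Σ pᵢ log₂ pᵢ.
−0.113·log₂(0.113) = 0.3555
−0.181·log₂(0.181) = 0.4463
−0.109·log₂(0.109) = 0.3485
−0.259·log₂(0.259) = 0.5048
−0.145·log₂(0.145) = 0.4040
−0.107·log₂(0.107) = 0.3450
−0.086·log₂(0.086) = 0.3044
Sum ≈ 2.7085 → 2.708 bits.

2.708 bits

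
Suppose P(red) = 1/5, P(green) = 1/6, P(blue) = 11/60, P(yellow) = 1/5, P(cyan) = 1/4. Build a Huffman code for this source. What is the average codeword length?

2.35 bits/symbol

Repeatedly combine the two least-probable nodes; the expected code length is the sum of the merged weights.
merge 1/6 + 11/60 → 7/20
merge 1/5 + 1/5 → 2/5
merge 1/4 + 7/20 → 3/5
merge 2/5 + 3/5 → 1
L = 7/20 + 2/5 + 3/5 + 1 = 47/20 = 2.35 bits/symbol.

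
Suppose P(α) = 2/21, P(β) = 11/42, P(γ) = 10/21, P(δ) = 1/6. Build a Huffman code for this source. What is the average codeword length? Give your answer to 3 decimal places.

Repeatedly combine the two least-probable nodes; the expected code length is the sum of the merged weights.
merge 2/21 + 1/6 → 11/42
merge 11/42 + 11/42 → 11/21
merge 10/21 + 11/21 → 1
L = 11/42 + 11/21 + 1 = 25/14 ≈ 1.786 bits/symbol.

1.786 bits/symbol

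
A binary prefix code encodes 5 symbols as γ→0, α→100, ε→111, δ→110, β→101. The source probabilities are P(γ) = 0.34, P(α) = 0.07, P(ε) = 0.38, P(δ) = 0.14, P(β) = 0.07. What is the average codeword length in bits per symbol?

2.32 bits/symbol

L̄ = Σ pᵢ·ℓᵢ = 0.34·1 + 0.07·3 + 0.38·3 + 0.14·3 + 0.07·3 = 2.32 bits/symbol.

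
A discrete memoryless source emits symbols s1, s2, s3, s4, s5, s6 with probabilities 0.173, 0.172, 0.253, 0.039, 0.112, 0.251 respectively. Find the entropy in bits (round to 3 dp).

H = −Σ pᵢ log₂ pᵢ.
−0.173·log₂(0.173) = 0.4379
−0.172·log₂(0.172) = 0.4368
−0.253·log₂(0.253) = 0.5016
−0.039·log₂(0.039) = 0.1825
−0.112·log₂(0.112) = 0.3537
−0.251·log₂(0.251) = 0.5006
Sum ≈ 2.4132 → 2.413 bits.

2.413 bits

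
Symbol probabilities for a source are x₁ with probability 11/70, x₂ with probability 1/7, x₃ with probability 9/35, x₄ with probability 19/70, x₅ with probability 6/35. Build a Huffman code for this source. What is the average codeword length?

Repeatedly combine the two least-probable nodes; the expected code length is the sum of the merged weights.
merge 1/7 + 11/70 → 3/10
merge 6/35 + 9/35 → 3/7
merge 19/70 + 3/10 → 4/7
merge 3/7 + 4/7 → 1
L = 3/10 + 3/7 + 4/7 + 1 = 23/10 = 2.3 bits/symbol.

2.3 bits/symbol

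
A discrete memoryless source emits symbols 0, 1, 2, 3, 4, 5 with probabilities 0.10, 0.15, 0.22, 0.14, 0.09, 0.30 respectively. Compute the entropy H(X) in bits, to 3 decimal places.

2.454 bits

H = −Σ pᵢ log₂ pᵢ.
−0.10·log₂(0.10) = 0.3322
−0.15·log₂(0.15) = 0.4105
−0.22·log₂(0.22) = 0.4806
−0.14·log₂(0.14) = 0.3971
−0.09·log₂(0.09) = 0.3127
−0.30·log₂(0.30) = 0.5211
Sum ≈ 2.4542 → 2.454 bits.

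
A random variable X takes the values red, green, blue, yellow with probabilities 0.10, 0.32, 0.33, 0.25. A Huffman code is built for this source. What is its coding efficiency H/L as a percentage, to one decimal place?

Entropy H = −Σ p log₂ p ≈ 1.8860 bits.
Huffman merges: 1/10+1/4→7/20; 8/25+33/100→13/20; 7/20+13/20→1. L = 2 ≈ 2.0000.
Efficiency = H/L = 1.8860/2.0000 = 94.3%.

94.3%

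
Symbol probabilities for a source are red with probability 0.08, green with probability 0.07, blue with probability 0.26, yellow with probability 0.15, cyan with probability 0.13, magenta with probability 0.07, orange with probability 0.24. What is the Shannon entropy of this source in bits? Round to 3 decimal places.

H = −Σ pᵢ log₂ pᵢ.
−0.08·log₂(0.08) = 0.2915
−0.07·log₂(0.07) = 0.2686
−0.26·log₂(0.26) = 0.5053
−0.15·log₂(0.15) = 0.4105
−0.13·log₂(0.13) = 0.3826
−0.07·log₂(0.07) = 0.2686
−0.24·log₂(0.24) = 0.4941
Sum ≈ 2.6212 → 2.621 bits.

2.621 bits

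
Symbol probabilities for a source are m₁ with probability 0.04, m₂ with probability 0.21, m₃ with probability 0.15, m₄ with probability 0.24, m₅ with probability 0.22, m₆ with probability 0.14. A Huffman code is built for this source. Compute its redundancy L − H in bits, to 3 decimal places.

Entropy H = −Σ p log₂ p ≈ 2.4409 bits.
Huffman merges: 1/25+7/50→9/50; 3/20+9/50→33/100; 21/100+11/50→43/100; 6/25+33/100→57/100; 43/100+57/100→1. L = 251/100 ≈ 2.5100.
L − H = 2.5100 − 2.4409 = 0.069 bits.

0.069 bits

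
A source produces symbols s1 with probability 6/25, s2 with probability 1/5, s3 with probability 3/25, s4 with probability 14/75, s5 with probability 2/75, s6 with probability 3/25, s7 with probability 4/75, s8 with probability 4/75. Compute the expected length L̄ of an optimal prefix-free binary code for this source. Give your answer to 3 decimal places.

Repeatedly combine the two least-probable nodes; the expected code length is the sum of the merged weights.
merge 2/75 + 4/75 → 2/25
merge 4/75 + 2/25 → 2/15
merge 3/25 + 3/25 → 6/25
merge 2/15 + 14/75 → 8/25
merge 1/5 + 6/25 → 11/25
merge 6/25 + 8/25 → 14/25
merge 11/25 + 14/25 → 1
L = 2/25 + 2/15 + 6/25 + 8/25 + 11/25 + 14/25 + 1 = 208/75 ≈ 2.773 bits/symbol.

2.773 bits/symbol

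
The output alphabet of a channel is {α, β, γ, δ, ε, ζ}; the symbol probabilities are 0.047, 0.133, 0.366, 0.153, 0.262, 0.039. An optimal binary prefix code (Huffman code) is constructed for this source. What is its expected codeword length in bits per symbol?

2.305 bits/symbol

Repeatedly combine the two least-probable nodes; the expected code length is the sum of the merged weights.
merge 39/1000 + 47/1000 → 43/500
merge 43/500 + 133/1000 → 219/1000
merge 153/1000 + 219/1000 → 93/250
merge 131/500 + 183/500 → 157/250
merge 93/250 + 157/250 → 1
L = 43/500 + 219/1000 + 93/250 + 157/250 + 1 = 461/200 = 2.305 bits/symbol.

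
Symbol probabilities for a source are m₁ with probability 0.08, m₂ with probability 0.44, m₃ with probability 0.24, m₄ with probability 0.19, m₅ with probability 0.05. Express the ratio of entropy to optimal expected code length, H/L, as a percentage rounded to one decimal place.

98.4%

Entropy H = −Σ p log₂ p ≈ 1.9781 bits.
Huffman merges: 1/20+2/25→13/100; 13/100+19/100→8/25; 6/25+8/25→14/25; 11/25+14/25→1. L = 201/100 ≈ 2.0100.
Efficiency = H/L = 1.9781/2.0100 = 98.4%.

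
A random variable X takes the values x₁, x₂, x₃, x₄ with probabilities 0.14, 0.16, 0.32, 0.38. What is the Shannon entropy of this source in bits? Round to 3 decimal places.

H = −Σ pᵢ log₂ pᵢ.
−0.14·log₂(0.14) = 0.3971
−0.16·log₂(0.16) = 0.4230
−0.32·log₂(0.32) = 0.5260
−0.38·log₂(0.38) = 0.5305
Sum ≈ 1.8766 → 1.877 bits.

1.877 bits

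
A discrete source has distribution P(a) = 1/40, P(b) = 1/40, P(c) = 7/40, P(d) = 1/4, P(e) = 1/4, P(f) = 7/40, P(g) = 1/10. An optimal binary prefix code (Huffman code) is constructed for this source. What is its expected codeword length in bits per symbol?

Repeatedly combine the two least-probable nodes; the expected code length is the sum of the merged weights.
merge 1/40 + 1/40 → 1/20
merge 1/20 + 1/10 → 3/20
merge 3/20 + 7/40 → 13/40
merge 7/40 + 1/4 → 17/40
merge 1/4 + 13/40 → 23/40
merge 17/40 + 23/40 → 1
L = 1/20 + 3/20 + 13/40 + 17/40 + 23/40 + 1 = 101/40 = 2.525 bits/symbol.

2.525 bits/symbol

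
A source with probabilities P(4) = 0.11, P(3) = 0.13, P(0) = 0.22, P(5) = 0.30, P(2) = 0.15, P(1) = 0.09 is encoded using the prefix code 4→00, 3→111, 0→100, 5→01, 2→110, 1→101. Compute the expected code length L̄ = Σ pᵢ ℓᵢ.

2.59 bits/symbol

L̄ = Σ pᵢ·ℓᵢ = 0.11·2 + 0.13·3 + 0.22·3 + 0.30·2 + 0.15·3 + 0.09·3 = 2.59 bits/symbol.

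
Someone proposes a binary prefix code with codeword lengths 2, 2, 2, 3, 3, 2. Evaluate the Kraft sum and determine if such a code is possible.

With common denominator 2^3 = 8: Σ 2^(−ℓᵢ) = 2/8 + 2/8 + 2/8 + 1/8 + 1/8 + 2/8 = 10/8 = 1.25.
Kraft's inequality requires Σ ≤ 1; here Σ = 1.25 > 1, so no such prefix code exists.

1.25; no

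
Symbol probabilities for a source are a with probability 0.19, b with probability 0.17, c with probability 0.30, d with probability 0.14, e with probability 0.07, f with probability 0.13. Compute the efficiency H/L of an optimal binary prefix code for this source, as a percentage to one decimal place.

Entropy H = −Σ p log₂ p ≈ 2.4592 bits.
Huffman merges: 7/100+13/100→1/5; 7/50+17/100→31/100; 19/100+1/5→39/100; 3/10+31/100→61/100; 39/100+61/100→1. L = 251/100 ≈ 2.5100.
Efficiency = H/L = 2.4592/2.5100 = 98.0%.

98.0%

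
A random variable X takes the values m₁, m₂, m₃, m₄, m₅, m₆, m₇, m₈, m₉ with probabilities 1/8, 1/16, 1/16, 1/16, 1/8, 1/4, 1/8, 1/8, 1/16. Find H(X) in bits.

Each probability is a power of 1/2, so log₂(1/p) is an integer.
H = Σ p·log₂(1/p) = 1/8·3 + 1/16·4 + 1/16·4 + 1/16·4 + 1/8·3 + 1/4·2 + 1/8·3 + 1/8·3 + 1/16·4 = 3 bits.

3 bits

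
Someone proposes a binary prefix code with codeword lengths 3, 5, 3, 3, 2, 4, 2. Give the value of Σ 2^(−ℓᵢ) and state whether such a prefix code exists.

With common denominator 2^5 = 32: Σ 2^(−ℓᵢ) = 4/32 + 1/32 + 4/32 + 4/32 + 8/32 + 2/32 + 8/32 = 31/32 = 0.96875.
Kraft's inequality requires Σ ≤ 1; here Σ = 0.96875 ≤ 1, so such a prefix code exists.

0.96875; yes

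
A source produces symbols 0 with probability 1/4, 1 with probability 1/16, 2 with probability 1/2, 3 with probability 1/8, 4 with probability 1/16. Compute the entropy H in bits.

Each probability is a power of 1/2, so log₂(1/p) is an integer.
H = Σ p·log₂(1/p) = 1/4·2 + 1/16·4 + 1/2·1 + 1/8·3 + 1/16·4 = 1.875 bits.

1.875 bits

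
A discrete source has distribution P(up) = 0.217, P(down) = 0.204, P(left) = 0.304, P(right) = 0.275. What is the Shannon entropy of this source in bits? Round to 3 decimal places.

1.981 bits

H = −Σ pᵢ log₂ pᵢ.
−0.217·log₂(0.217) = 0.4783
−0.204·log₂(0.204) = 0.4678
−0.304·log₂(0.304) = 0.5222
−0.275·log₂(0.275) = 0.5122
Sum ≈ 1.9806 → 1.981 bits.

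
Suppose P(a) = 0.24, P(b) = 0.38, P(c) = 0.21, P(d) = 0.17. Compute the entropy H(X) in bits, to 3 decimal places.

1.932 bits

H = −Σ pᵢ log₂ pᵢ.
−0.24·log₂(0.24) = 0.4941
−0.38·log₂(0.38) = 0.5305
−0.21·log₂(0.21) = 0.4728
−0.17·log₂(0.17) = 0.4346
Sum ≈ 1.9320 → 1.932 bits.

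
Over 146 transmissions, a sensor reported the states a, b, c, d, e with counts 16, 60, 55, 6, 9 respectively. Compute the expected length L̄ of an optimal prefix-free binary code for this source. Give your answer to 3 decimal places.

1.904 bits/symbol

Probabilities are the counts divided by 146.
Repeatedly combine the two least-probable nodes; the expected code length is the sum of the merged weights.
merge 3/73 + 9/146 → 15/146
merge 15/146 + 8/73 → 31/146
merge 31/146 + 55/146 → 43/73
merge 30/73 + 43/73 → 1
L = 15/146 + 31/146 + 43/73 + 1 = 139/73 ≈ 1.904 bits/symbol.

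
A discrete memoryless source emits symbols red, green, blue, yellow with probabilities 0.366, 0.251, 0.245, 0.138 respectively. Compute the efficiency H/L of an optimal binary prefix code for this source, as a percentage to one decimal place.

Entropy H = −Σ p log₂ p ≈ 1.9227 bits.
Huffman merges: 69/500+49/200→383/1000; 251/1000+183/500→617/1000; 383/1000+617/1000→1. L = 2 ≈ 2.0000.
Efficiency = H/L = 1.9227/2.0000 = 96.1%.

96.1%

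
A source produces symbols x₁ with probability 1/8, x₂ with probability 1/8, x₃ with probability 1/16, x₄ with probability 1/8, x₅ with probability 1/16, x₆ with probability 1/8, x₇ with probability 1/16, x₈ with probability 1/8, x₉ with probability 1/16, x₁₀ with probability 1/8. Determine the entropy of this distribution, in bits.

3.25 bits

Each probability is a power of 1/2, so log₂(1/p) is an integer.
H = Σ p·log₂(1/p) = 1/8·3 + 1/8·3 + 1/16·4 + 1/8·3 + 1/16·4 + 1/8·3 + 1/16·4 + 1/8·3 + 1/16·4 + 1/8·3 = 3.25 bits.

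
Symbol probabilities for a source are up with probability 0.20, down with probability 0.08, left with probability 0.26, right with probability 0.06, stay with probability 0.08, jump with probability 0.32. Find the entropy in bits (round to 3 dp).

H = −Σ pᵢ log₂ pᵢ.
−0.20·log₂(0.20) = 0.4644
−0.08·log₂(0.08) = 0.2915
−0.26·log₂(0.26) = 0.5053
−0.06·log₂(0.06) = 0.2435
−0.08·log₂(0.08) = 0.2915
−0.32·log₂(0.32) = 0.5260
Sum ≈ 2.3223 → 2.322 bits.

2.322 bits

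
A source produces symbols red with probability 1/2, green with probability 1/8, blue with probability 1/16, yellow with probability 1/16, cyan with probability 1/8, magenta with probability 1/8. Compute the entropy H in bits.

Each probability is a power of 1/2, so log₂(1/p) is an integer.
H = Σ p·log₂(1/p) = 1/2·1 + 1/8·3 + 1/16·4 + 1/16·4 + 1/8·3 + 1/8·3 = 2.125 bits.

2.125 bits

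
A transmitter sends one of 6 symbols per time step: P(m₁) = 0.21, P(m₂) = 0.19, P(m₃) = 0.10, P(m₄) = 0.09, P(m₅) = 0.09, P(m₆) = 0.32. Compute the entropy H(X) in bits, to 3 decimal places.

2.412 bits

H = −Σ pᵢ log₂ pᵢ.
−0.21·log₂(0.21) = 0.4728
−0.19·log₂(0.19) = 0.4552
−0.10·log₂(0.10) = 0.3322
−0.09·log₂(0.09) = 0.3127
−0.09·log₂(0.09) = 0.3127
−0.32·log₂(0.32) = 0.5260
Sum ≈ 2.4116 → 2.412 bits.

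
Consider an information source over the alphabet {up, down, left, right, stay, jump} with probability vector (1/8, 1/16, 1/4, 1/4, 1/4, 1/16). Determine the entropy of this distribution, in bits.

Each probability is a power of 1/2, so log₂(1/p) is an integer.
H = Σ p·log₂(1/p) = 1/8·3 + 1/16·4 + 1/4·2 + 1/4·2 + 1/4·2 + 1/16·4 = 2.375 bits.

2.375 bits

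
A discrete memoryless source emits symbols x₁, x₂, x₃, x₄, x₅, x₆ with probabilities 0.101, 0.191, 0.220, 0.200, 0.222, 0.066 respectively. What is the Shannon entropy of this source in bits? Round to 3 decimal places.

H = −Σ pᵢ log₂ pᵢ.
−0.101·log₂(0.101) = 0.3341
−0.191·log₂(0.191) = 0.4562
−0.220·log₂(0.220) = 0.4806
−0.200·log₂(0.200) = 0.4644
−0.222·log₂(0.222) = 0.4820
−0.066·log₂(0.066) = 0.2588
Sum ≈ 2.4761 → 2.476 bits.

2.476 bits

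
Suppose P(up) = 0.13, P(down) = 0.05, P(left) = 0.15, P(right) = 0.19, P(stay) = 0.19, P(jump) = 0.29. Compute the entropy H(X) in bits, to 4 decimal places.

2.4376 bits

H = −Σ pᵢ log₂ pᵢ.
−0.13·log₂(0.13) = 0.3826
−0.05·log₂(0.05) = 0.2161
−0.15·log₂(0.15) = 0.4105
−0.19·log₂(0.19) = 0.4552
−0.19·log₂(0.19) = 0.4552
−0.29·log₂(0.29) = 0.5179
Sum ≈ 2.4376 → 2.4376 bits.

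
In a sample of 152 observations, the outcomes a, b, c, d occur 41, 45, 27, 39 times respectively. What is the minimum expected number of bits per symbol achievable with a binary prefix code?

2 bits/symbol

Probabilities are the counts divided by 152.
Repeatedly combine the two least-probable nodes; the expected code length is the sum of the merged weights.
merge 27/152 + 39/152 → 33/76
merge 41/152 + 45/152 → 43/76
merge 33/76 + 43/76 → 1
L = 33/76 + 43/76 + 1 = 2 bits/symbol.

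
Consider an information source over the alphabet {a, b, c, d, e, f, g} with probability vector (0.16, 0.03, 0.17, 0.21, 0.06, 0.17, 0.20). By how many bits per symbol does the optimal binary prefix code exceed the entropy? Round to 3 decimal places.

Entropy H = −Σ p log₂ p ≈ 2.6247 bits.
Huffman merges: 3/100+3/50→9/100; 9/100+4/25→1/4; 17/100+17/100→17/50; 1/5+21/100→41/100; 1/4+17/50→59/100; 41/100+59/100→1. L = 67/25 ≈ 2.6800.
L − H = 2.6800 − 2.6247 = 0.055 bits.

0.055 bits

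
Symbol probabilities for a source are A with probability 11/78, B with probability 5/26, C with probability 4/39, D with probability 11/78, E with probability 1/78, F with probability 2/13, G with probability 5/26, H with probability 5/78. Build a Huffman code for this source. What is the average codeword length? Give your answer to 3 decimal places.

2.872 bits/symbol

Repeatedly combine the two least-probable nodes; the expected code length is the sum of the merged weights.
merge 1/78 + 5/78 → 1/13
merge 1/13 + 4/39 → 7/39
merge 11/78 + 11/78 → 11/39
merge 2/13 + 7/39 → 1/3
merge 5/26 + 5/26 → 5/13
merge 11/39 + 1/3 → 8/13
merge 5/13 + 8/13 → 1
L = 1/13 + 7/39 + 11/39 + 1/3 + 5/13 + 8/13 + 1 = 112/39 ≈ 2.872 bits/symbol.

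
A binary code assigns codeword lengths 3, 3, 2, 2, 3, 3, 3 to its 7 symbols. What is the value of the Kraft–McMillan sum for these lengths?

With common denominator 2^3 = 8: Σ 2^(−ℓᵢ) = 1/8 + 1/8 + 2/8 + 2/8 + 1/8 + 1/8 + 1/8 = 9/8 = 1.125.

1.125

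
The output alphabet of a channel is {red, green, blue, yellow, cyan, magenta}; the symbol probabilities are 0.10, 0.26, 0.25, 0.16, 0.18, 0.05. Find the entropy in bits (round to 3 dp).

H = −Σ pᵢ log₂ pᵢ.
−0.10·log₂(0.10) = 0.3322
−0.26·log₂(0.26) = 0.5053
−0.25·log₂(0.25) = 0.5000
−0.16·log₂(0.16) = 0.4230
−0.18·log₂(0.18) = 0.4453
−0.05·log₂(0.05) = 0.2161
Sum ≈ 2.4219 → 2.422 bits.

2.422 bits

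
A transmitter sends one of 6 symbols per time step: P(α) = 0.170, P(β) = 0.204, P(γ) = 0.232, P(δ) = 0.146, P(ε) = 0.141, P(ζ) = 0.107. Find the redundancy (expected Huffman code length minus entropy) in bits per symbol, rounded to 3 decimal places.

Entropy H = −Σ p log₂ p ≈ 2.5402 bits.
Huffman merges: 107/1000+141/1000→31/125; 73/500+17/100→79/250; 51/250+29/125→109/250; 31/125+79/250→141/250; 109/250+141/250→1. L = 641/250 ≈ 2.5640.
L − H = 2.5640 − 2.5402 = 0.024 bits.

0.024 bits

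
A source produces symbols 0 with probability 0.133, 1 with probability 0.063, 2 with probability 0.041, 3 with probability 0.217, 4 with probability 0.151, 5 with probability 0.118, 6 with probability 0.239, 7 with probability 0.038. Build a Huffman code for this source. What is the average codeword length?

2.765 bits/symbol

Repeatedly combine the two least-probable nodes; the expected code length is the sum of the merged weights.
merge 19/500 + 41/1000 → 79/1000
merge 63/1000 + 79/1000 → 71/500
merge 59/500 + 133/1000 → 251/1000
merge 71/500 + 151/1000 → 293/1000
merge 217/1000 + 239/1000 → 57/125
merge 251/1000 + 293/1000 → 68/125
merge 57/125 + 68/125 → 1
L = 79/1000 + 71/500 + 251/1000 + 293/1000 + 57/125 + 68/125 + 1 = 553/200 = 2.765 bits/symbol.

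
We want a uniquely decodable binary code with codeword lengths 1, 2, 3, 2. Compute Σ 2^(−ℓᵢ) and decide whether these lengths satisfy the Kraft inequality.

With common denominator 2^3 = 8: Σ 2^(−ℓᵢ) = 4/8 + 2/8 + 1/8 + 2/8 = 9/8 = 1.125.
Kraft's inequality requires Σ ≤ 1; here Σ = 1.125 > 1, so no such prefix code exists.

1.125; no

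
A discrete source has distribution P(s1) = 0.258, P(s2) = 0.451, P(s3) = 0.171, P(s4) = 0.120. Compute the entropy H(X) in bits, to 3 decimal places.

1.825 bits

H = −Σ pᵢ log₂ pᵢ.
−0.258·log₂(0.258) = 0.5043
−0.451·log₂(0.451) = 0.5181
−0.171·log₂(0.171) = 0.4357
−0.120·log₂(0.120) = 0.3671
Sum ≈ 1.8251 → 1.825 bits.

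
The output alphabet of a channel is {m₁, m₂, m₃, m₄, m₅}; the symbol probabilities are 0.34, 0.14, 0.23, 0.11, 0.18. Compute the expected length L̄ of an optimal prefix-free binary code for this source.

2.25 bits/symbol

Repeatedly combine the two least-probable nodes; the expected code length is the sum of the merged weights.
merge 11/100 + 7/50 → 1/4
merge 9/50 + 23/100 → 41/100
merge 1/4 + 17/50 → 59/100
merge 41/100 + 59/100 → 1
L = 1/4 + 41/100 + 59/100 + 1 = 9/4 = 2.25 bits/symbol.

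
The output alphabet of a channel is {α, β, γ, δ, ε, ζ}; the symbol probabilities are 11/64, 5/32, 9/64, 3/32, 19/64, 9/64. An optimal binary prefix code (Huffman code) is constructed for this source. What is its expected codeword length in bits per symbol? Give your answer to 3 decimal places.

2.531 bits/symbol

Repeatedly combine the two least-probable nodes; the expected code length is the sum of the merged weights.
merge 3/32 + 9/64 → 15/64
merge 9/64 + 5/32 → 19/64
merge 11/64 + 15/64 → 13/32
merge 19/64 + 19/64 → 19/32
merge 13/32 + 19/32 → 1
L = 15/64 + 19/64 + 13/32 + 19/32 + 1 = 81/32 ≈ 2.531 bits/symbol.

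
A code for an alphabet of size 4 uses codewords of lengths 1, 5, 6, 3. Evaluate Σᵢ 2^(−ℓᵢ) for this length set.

0.671875

With common denominator 2^6 = 64: Σ 2^(−ℓᵢ) = 32/64 + 2/64 + 1/64 + 8/64 = 43/64 = 0.671875.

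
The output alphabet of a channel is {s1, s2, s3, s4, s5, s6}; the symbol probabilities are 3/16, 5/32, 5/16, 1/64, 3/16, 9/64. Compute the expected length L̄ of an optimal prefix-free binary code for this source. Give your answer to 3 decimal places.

Repeatedly combine the two least-probable nodes; the expected code length is the sum of the merged weights.
merge 1/64 + 9/64 → 5/32
merge 5/32 + 5/32 → 5/16
merge 3/16 + 3/16 → 3/8
merge 5/16 + 5/16 → 5/8
merge 3/8 + 5/8 → 1
L = 5/32 + 5/16 + 3/8 + 5/8 + 1 = 79/32 ≈ 2.469 bits/symbol.

2.469 bits/symbol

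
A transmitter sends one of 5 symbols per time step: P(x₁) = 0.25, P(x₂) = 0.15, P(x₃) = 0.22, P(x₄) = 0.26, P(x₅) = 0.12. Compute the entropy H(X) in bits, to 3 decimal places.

2.263 bits

H = −Σ pᵢ log₂ pᵢ.
−0.25·log₂(0.25) = 0.5000
−0.15·log₂(0.15) = 0.4105
−0.22·log₂(0.22) = 0.4806
−0.26·log₂(0.26) = 0.5053
−0.12·log₂(0.12) = 0.3671
Sum ≈ 2.2635 → 2.263 bits.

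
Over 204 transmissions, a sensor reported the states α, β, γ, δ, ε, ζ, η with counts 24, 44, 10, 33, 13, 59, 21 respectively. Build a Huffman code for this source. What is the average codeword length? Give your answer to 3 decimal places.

2.608 bits/symbol

Probabilities are the counts divided by 204.
Repeatedly combine the two least-probable nodes; the expected code length is the sum of the merged weights.
merge 5/102 + 13/204 → 23/204
merge 7/68 + 23/204 → 11/51
merge 2/17 + 11/68 → 19/68
merge 11/51 + 11/51 → 22/51
merge 19/68 + 59/204 → 29/51
merge 22/51 + 29/51 → 1
L = 23/204 + 11/51 + 19/68 + 22/51 + 29/51 + 1 = 133/51 ≈ 2.608 bits/symbol.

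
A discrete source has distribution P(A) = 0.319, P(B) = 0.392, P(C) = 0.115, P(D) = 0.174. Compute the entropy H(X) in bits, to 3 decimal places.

H = −Σ pᵢ log₂ pᵢ.
−0.319·log₂(0.319) = 0.5258
−0.392·log₂(0.392) = 0.5296
−0.115·log₂(0.115) = 0.3588
−0.174·log₂(0.174) = 0.4390
Sum ≈ 1.8533 → 1.853 bits.

1.853 bits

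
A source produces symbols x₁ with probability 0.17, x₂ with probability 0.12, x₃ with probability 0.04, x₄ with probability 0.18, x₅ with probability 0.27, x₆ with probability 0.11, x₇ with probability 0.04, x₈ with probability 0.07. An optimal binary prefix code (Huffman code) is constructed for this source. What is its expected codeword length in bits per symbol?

Repeatedly combine the two least-probable nodes; the expected code length is the sum of the merged weights.
merge 1/25 + 1/25 → 2/25
merge 7/100 + 2/25 → 3/20
merge 11/100 + 3/25 → 23/100
merge 3/20 + 17/100 → 8/25
merge 9/50 + 23/100 → 41/100
merge 27/100 + 8/25 → 59/100
merge 41/100 + 59/100 → 1
L = 2/25 + 3/20 + 23/100 + 8/25 + 41/100 + 59/100 + 1 = 139/50 = 2.78 bits/symbol.

2.78 bits/symbol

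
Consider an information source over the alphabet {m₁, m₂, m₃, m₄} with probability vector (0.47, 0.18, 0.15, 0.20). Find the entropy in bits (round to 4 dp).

H = −Σ pᵢ log₂ pᵢ.
−0.47·log₂(0.47) = 0.5120
−0.18·log₂(0.18) = 0.4453
−0.15·log₂(0.15) = 0.4105
−0.20·log₂(0.20) = 0.4644
Sum ≈ 1.8322 → 1.8322 bits.

1.8322 bits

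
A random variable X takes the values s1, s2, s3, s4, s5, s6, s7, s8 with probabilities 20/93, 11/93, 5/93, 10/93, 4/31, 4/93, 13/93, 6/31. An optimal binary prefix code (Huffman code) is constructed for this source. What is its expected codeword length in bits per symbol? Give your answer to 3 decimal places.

2.882 bits/symbol

Repeatedly combine the two least-probable nodes; the expected code length is the sum of the merged weights.
merge 4/93 + 5/93 → 3/31
merge 3/31 + 10/93 → 19/93
merge 11/93 + 4/31 → 23/93
merge 13/93 + 6/31 → 1/3
merge 19/93 + 20/93 → 13/31
merge 23/93 + 1/3 → 18/31
merge 13/31 + 18/31 → 1
L = 3/31 + 19/93 + 23/93 + 1/3 + 13/31 + 18/31 + 1 = 268/93 ≈ 2.882 bits/symbol.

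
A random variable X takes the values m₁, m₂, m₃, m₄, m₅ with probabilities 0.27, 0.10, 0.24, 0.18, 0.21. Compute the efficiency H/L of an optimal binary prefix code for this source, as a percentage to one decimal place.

Entropy H = −Σ p log₂ p ≈ 2.2545 bits.
Huffman merges: 1/10+9/50→7/25; 21/100+6/25→9/20; 27/100+7/25→11/20; 9/20+11/20→1. L = 57/25 ≈ 2.2800.
Efficiency = H/L = 2.2545/2.2800 = 98.9%.

98.9%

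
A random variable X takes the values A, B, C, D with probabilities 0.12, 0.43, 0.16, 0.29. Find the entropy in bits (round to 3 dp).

1.832 bits

H = −Σ pᵢ log₂ pᵢ.
−0.12·log₂(0.12) = 0.3671
−0.43·log₂(0.43) = 0.5236
−0.16·log₂(0.16) = 0.4230
−0.29·log₂(0.29) = 0.5179
Sum ≈ 1.8316 → 1.832 bits.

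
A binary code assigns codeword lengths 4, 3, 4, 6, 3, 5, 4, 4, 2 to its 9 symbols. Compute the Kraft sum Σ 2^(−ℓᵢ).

With common denominator 2^6 = 64: Σ 2^(−ℓᵢ) = 4/64 + 8/64 + 4/64 + 1/64 + 8/64 + 2/64 + 4/64 + 4/64 + 16/64 = 51/64 = 0.796875.

0.796875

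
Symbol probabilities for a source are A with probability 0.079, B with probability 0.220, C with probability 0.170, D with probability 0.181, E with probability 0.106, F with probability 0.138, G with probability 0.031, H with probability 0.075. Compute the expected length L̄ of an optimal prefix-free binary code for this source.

2.886 bits/symbol

Repeatedly combine the two least-probable nodes; the expected code length is the sum of the merged weights.
merge 31/1000 + 3/40 → 53/500
merge 79/1000 + 53/500 → 37/200
merge 53/500 + 69/500 → 61/250
merge 17/100 + 181/1000 → 351/1000
merge 37/200 + 11/50 → 81/200
merge 61/250 + 351/1000 → 119/200
merge 81/200 + 119/200 → 1
L = 53/500 + 37/200 + 61/250 + 351/1000 + 81/200 + 119/200 + 1 = 1443/500 = 2.886 bits/symbol.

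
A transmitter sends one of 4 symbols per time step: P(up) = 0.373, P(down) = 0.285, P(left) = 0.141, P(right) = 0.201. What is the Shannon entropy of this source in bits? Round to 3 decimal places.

1.911 bits

H = −Σ pᵢ log₂ pᵢ.
−0.373·log₂(0.373) = 0.5307
−0.285·log₂(0.285) = 0.5161
−0.141·log₂(0.141) = 0.3985
−0.201·log₂(0.201) = 0.4653
Sum ≈ 1.9106 → 1.911 bits.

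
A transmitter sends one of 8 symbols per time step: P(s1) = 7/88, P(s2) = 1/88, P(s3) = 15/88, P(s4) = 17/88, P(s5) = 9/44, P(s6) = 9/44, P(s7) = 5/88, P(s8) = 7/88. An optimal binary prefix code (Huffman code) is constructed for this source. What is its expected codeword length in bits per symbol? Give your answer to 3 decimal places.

Repeatedly combine the two least-probable nodes; the expected code length is the sum of the merged weights.
merge 1/88 + 5/88 → 3/44
merge 3/44 + 7/88 → 13/88
merge 7/88 + 13/88 → 5/22
merge 15/88 + 17/88 → 4/11
merge 9/44 + 9/44 → 9/22
merge 5/22 + 4/11 → 13/22
merge 9/22 + 13/22 → 1
L = 3/44 + 13/88 + 5/22 + 4/11 + 9/22 + 13/22 + 1 = 247/88 ≈ 2.807 bits/symbol.

2.807 bits/symbol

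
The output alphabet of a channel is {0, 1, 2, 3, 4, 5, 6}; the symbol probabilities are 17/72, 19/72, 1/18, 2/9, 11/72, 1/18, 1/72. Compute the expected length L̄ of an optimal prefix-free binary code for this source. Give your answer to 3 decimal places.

2.472 bits/symbol

Repeatedly combine the two least-probable nodes; the expected code length is the sum of the merged weights.
merge 1/72 + 1/18 → 5/72
merge 1/18 + 5/72 → 1/8
merge 1/8 + 11/72 → 5/18
merge 2/9 + 17/72 → 11/24
merge 19/72 + 5/18 → 13/24
merge 11/24 + 13/24 → 1
L = 5/72 + 1/8 + 5/18 + 11/24 + 13/24 + 1 = 89/36 ≈ 2.472 bits/symbol.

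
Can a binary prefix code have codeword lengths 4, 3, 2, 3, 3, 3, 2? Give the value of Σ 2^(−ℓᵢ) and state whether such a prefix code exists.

1.0625; no

With common denominator 2^4 = 16: Σ 2^(−ℓᵢ) = 1/16 + 2/16 + 4/16 + 2/16 + 2/16 + 2/16 + 4/16 = 17/16 = 1.0625.
Kraft's inequality requires Σ ≤ 1; here Σ = 1.0625 > 1, so no such prefix code exists.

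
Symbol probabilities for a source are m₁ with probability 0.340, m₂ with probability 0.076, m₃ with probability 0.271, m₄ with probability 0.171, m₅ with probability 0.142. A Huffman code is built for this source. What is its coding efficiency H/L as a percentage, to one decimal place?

Entropy H = −Σ p log₂ p ≈ 2.1578 bits.
Huffman merges: 19/250+71/500→109/500; 171/1000+109/500→389/1000; 271/1000+17/50→611/1000; 389/1000+611/1000→1. L = 1109/500 ≈ 2.2180.
Efficiency = H/L = 2.1578/2.2180 = 97.3%.

97.3%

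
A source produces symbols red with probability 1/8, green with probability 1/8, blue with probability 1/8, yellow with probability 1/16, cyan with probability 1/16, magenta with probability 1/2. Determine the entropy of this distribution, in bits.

Each probability is a power of 1/2, so log₂(1/p) is an integer.
H = Σ p·log₂(1/p) = 1/8·3 + 1/8·3 + 1/8·3 + 1/16·4 + 1/16·4 + 1/2·1 = 2.125 bits.

2.125 bits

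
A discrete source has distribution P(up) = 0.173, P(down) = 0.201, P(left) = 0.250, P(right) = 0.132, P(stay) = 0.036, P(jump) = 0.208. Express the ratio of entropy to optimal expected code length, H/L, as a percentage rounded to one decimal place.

Entropy H = −Σ p log₂ p ≈ 2.4326 bits.
Huffman merges: 9/250+33/250→21/125; 21/125+173/1000→341/1000; 201/1000+26/125→409/1000; 1/4+341/1000→591/1000; 409/1000+591/1000→1. L = 2509/1000 ≈ 2.5090.
Efficiency = H/L = 2.4326/2.5090 = 97.0%.

97.0%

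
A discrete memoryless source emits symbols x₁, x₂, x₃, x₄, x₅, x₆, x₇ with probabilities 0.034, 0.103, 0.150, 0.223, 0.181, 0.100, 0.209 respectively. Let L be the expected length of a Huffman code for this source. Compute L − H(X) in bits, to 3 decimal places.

Entropy H = −Σ p log₂ p ≈ 2.6475 bits.
Huffman merges: 17/500+1/10→67/500; 103/1000+67/500→237/1000; 3/20+181/1000→331/1000; 209/1000+223/1000→54/125; 237/1000+331/1000→71/125; 54/125+71/125→1. L = 1351/500 ≈ 2.7020.
L − H = 2.7020 − 2.6475 = 0.055 bits.

0.055 bits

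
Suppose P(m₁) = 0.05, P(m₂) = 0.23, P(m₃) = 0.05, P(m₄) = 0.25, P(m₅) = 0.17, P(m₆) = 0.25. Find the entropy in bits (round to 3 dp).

H = −Σ pᵢ log₂ pᵢ.
−0.05·log₂(0.05) = 0.2161
−0.23·log₂(0.23) = 0.4877
−0.05·log₂(0.05) = 0.2161
−0.25·log₂(0.25) = 0.5000
−0.17·log₂(0.17) = 0.4346
−0.25·log₂(0.25) = 0.5000
Sum ≈ 2.3544 → 2.354 bits.

2.354 bits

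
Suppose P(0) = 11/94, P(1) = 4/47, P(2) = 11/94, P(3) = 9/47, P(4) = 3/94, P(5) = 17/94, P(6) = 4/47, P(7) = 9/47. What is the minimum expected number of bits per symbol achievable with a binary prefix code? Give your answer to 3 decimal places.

2.926 bits/symbol

Repeatedly combine the two least-probable nodes; the expected code length is the sum of the merged weights.
merge 3/94 + 4/47 → 11/94
merge 4/47 + 11/94 → 19/94
merge 11/94 + 11/94 → 11/47
merge 17/94 + 9/47 → 35/94
merge 9/47 + 19/94 → 37/94
merge 11/47 + 35/94 → 57/94
merge 37/94 + 57/94 → 1
L = 11/94 + 19/94 + 11/47 + 35/94 + 37/94 + 57/94 + 1 = 275/94 ≈ 2.926 bits/symbol.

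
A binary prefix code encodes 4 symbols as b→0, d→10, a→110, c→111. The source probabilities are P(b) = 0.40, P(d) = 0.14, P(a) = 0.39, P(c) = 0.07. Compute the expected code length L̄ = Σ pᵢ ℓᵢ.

2.06 bits/symbol

L̄ = Σ pᵢ·ℓᵢ = 0.40·1 + 0.14·2 + 0.39·3 + 0.07·3 = 2.06 bits/symbol.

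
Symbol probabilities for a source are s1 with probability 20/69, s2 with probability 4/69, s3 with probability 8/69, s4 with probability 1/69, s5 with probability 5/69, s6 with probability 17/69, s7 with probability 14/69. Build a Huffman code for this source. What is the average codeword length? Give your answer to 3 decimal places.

Repeatedly combine the two least-probable nodes; the expected code length is the sum of the merged weights.
merge 1/69 + 4/69 → 5/69
merge 5/69 + 5/69 → 10/69
merge 8/69 + 10/69 → 6/23
merge 14/69 + 17/69 → 31/69
merge 6/23 + 20/69 → 38/69
merge 31/69 + 38/69 → 1
L = 5/69 + 10/69 + 6/23 + 31/69 + 38/69 + 1 = 57/23 ≈ 2.478 bits/symbol.

2.478 bits/symbol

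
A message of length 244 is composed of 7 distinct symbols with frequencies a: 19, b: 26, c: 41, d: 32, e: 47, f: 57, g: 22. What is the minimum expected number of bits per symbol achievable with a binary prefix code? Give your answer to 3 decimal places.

Probabilities are the counts divided by 244.
Repeatedly combine the two least-probable nodes; the expected code length is the sum of the merged weights.
merge 19/244 + 11/122 → 41/244
merge 13/122 + 8/61 → 29/122
merge 41/244 + 41/244 → 41/122
merge 47/244 + 57/244 → 26/61
merge 29/122 + 41/122 → 35/61
merge 26/61 + 35/61 → 1
L = 41/244 + 29/122 + 41/122 + 26/61 + 35/61 + 1 = 669/244 ≈ 2.742 bits/symbol.

2.742 bits/symbol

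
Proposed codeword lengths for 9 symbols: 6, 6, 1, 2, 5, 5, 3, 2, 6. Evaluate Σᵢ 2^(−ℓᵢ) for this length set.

1.234375

With common denominator 2^6 = 64: Σ 2^(−ℓᵢ) = 1/64 + 1/64 + 32/64 + 16/64 + 2/64 + 2/64 + 8/64 + 16/64 + 1/64 = 79/64 = 1.234375.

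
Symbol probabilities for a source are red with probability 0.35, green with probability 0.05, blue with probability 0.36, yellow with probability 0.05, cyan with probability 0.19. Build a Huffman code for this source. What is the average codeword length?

Repeatedly combine the two least-probable nodes; the expected code length is the sum of the merged weights.
merge 1/20 + 1/20 → 1/10
merge 1/10 + 19/100 → 29/100
merge 29/100 + 7/20 → 16/25
merge 9/25 + 16/25 → 1
L = 1/10 + 29/100 + 16/25 + 1 = 203/100 = 2.03 bits/symbol.

2.03 bits/symbol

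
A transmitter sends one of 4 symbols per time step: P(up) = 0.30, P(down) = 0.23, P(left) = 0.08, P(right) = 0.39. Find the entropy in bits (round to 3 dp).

1.830 bits

H = −Σ pᵢ log₂ pᵢ.
−0.30·log₂(0.30) = 0.5211
−0.23·log₂(0.23) = 0.4877
−0.08·log₂(0.08) = 0.2915
−0.39·log₂(0.39) = 0.5298
Sum ≈ 1.8301 → 1.830 bits.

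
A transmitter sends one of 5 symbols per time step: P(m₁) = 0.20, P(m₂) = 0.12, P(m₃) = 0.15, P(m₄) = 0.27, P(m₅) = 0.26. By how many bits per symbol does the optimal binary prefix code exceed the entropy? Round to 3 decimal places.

Entropy H = −Σ p log₂ p ≈ 2.2573 bits.
Huffman merges: 3/25+3/20→27/100; 1/5+13/50→23/50; 27/100+27/100→27/50; 23/50+27/50→1. L = 227/100 ≈ 2.2700.
L − H = 2.2700 − 2.2573 = 0.013 bits.

0.013 bits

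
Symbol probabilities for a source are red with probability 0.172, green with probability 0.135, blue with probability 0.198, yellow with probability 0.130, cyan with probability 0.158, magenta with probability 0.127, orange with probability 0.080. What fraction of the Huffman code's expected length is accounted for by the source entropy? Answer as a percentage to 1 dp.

Entropy H = −Σ p log₂ p ≈ 2.7623 bits.
Huffman merges: 2/25+127/1000→207/1000; 13/100+27/200→53/200; 79/500+43/250→33/100; 99/500+207/1000→81/200; 53/200+33/100→119/200; 81/200+119/200→1. L = 1401/500 ≈ 2.8020.
Efficiency = H/L = 2.7623/2.8020 = 98.6%.

98.6%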